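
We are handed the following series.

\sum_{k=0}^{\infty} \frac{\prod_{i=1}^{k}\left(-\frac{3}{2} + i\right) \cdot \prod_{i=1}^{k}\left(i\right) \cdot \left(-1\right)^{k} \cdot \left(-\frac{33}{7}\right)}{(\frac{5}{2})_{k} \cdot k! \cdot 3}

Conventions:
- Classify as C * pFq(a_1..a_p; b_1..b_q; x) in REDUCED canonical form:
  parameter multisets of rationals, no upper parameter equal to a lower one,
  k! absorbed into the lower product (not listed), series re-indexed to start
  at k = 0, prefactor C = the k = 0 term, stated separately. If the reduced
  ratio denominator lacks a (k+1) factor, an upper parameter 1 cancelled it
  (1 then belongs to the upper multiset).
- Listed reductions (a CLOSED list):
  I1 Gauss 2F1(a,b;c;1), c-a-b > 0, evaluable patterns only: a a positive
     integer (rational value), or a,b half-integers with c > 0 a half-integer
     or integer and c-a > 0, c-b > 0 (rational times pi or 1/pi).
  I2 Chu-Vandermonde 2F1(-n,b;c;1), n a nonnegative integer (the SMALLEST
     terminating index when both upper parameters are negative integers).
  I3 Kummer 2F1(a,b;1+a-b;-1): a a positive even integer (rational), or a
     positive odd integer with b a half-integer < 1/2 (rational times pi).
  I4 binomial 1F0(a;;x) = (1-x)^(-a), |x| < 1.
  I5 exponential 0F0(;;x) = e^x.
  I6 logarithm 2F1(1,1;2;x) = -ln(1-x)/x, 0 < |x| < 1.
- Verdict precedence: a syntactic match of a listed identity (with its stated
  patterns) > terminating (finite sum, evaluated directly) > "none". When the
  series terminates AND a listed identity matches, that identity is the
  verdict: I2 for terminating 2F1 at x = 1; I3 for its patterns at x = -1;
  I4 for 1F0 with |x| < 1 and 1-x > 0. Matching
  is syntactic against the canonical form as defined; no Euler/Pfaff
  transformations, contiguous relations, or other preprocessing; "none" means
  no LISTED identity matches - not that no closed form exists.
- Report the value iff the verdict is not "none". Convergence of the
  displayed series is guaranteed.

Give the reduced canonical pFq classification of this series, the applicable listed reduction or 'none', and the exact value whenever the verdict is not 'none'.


Key observation: x = -1 and the constant factors (C = -11/7, x = -1) combine into one prefactor.
Adjacent-term ratio: r(k) = -1 * (k-\frac{1}{2}) (k+1) / [(k+\frac{5}{2}) (k+1)] ; factor over Q: parameters, x = -1, and C = -\frac{11}{7}.

With C = -\frac{11}{7}: the canonical form is 2F1(-\frac{1}{2}, 1; \frac{5}{2}; -1). Verdict at x = -1: Kummer (I3) matches (x = -1; c = \frac{5}{2} equals 1+a-b for upper {-\frac{1}{2}, 1}: listed pattern). Its exact value is \left(-\frac{33}{56}\right) \cdot \pi.


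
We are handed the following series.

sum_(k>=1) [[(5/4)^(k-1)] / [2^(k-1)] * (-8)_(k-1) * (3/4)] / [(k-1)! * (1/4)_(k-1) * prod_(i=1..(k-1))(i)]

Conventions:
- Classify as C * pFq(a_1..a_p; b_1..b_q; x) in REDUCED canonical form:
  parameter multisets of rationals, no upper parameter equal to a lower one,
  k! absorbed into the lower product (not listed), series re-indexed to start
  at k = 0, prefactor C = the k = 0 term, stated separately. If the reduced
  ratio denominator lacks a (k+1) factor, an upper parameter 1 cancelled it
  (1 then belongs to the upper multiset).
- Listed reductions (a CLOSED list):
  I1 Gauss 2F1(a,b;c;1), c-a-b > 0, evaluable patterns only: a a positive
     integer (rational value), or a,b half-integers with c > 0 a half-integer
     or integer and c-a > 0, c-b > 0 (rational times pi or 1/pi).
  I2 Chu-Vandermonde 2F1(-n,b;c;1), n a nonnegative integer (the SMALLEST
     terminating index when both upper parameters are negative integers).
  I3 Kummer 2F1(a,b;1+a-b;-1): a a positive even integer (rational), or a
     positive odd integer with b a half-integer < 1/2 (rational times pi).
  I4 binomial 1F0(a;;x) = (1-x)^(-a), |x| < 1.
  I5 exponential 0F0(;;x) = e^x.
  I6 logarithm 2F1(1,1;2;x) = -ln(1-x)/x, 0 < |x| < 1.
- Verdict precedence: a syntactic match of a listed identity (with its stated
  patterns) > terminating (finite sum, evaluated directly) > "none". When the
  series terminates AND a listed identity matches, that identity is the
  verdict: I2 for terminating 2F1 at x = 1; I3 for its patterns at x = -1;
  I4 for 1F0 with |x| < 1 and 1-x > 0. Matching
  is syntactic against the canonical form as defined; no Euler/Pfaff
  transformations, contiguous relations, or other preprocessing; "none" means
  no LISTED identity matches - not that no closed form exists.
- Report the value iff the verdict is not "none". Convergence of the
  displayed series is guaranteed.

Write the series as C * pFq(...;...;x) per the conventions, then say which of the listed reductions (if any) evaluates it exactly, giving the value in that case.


This is 3/4 * 1F2(-8; 1/4, 1; 5/8) in reduced canonical form. Verdict: terminating. (-8)_k vanishes past k = 8, leaving a 9-term sum, computed directly. Its exact value is -1264332378839/370457837568.

Structural cue: t_0 being 3/4, the product of the first k integers (C = 3/4) is k!.
Consecutive-term ratio: r(k) = (5/8) * (k-8) / [(k+1/4) (k+1) (k+1)] - rational in k. x = (5/8); t_0 = 3/4; negate the roots.


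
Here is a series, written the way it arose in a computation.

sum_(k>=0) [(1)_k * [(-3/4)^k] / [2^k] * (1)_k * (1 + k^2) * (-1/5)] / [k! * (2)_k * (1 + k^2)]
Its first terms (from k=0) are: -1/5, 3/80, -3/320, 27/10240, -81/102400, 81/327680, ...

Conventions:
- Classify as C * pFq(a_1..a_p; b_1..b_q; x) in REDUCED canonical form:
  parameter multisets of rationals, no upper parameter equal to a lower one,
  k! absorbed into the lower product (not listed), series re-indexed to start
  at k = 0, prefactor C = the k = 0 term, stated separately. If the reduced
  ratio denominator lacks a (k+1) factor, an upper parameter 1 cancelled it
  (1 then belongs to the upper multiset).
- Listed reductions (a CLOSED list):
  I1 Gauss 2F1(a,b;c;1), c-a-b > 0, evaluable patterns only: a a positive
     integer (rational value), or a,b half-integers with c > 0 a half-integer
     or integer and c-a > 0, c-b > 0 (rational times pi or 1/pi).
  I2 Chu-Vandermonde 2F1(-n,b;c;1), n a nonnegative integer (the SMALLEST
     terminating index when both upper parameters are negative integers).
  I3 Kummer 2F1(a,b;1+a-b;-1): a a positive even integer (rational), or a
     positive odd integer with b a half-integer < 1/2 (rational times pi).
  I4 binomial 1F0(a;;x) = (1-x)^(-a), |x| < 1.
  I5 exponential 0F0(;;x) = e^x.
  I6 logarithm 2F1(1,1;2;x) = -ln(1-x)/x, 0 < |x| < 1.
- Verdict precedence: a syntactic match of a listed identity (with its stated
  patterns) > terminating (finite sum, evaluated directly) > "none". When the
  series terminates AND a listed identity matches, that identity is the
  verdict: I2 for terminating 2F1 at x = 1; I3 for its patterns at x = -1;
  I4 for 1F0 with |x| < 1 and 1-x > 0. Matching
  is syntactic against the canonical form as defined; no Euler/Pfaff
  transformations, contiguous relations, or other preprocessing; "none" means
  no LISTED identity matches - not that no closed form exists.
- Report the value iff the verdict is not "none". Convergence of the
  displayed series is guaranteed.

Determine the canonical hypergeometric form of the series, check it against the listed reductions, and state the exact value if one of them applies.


Prefactor -1/5, argument -3/8: 2F1 with upper {1, 1} over lower {2}. Verdict: the I6 logarithm reduction matches (the logarithm: parameters (1,1;2), x = -3/8). Value: (-8/15) * ln(11/8).

First insight: t_0 = -1/5 here, and the two k-th powers (prefactor -1/5) combine into one argument.
Step ratio: r(k) = (-3/8) * (k+1) (k+1) / [(k+2) (k+1)] - poly over poly, x = (-3/8) from leading terms; C = -1/5 at k = 0.


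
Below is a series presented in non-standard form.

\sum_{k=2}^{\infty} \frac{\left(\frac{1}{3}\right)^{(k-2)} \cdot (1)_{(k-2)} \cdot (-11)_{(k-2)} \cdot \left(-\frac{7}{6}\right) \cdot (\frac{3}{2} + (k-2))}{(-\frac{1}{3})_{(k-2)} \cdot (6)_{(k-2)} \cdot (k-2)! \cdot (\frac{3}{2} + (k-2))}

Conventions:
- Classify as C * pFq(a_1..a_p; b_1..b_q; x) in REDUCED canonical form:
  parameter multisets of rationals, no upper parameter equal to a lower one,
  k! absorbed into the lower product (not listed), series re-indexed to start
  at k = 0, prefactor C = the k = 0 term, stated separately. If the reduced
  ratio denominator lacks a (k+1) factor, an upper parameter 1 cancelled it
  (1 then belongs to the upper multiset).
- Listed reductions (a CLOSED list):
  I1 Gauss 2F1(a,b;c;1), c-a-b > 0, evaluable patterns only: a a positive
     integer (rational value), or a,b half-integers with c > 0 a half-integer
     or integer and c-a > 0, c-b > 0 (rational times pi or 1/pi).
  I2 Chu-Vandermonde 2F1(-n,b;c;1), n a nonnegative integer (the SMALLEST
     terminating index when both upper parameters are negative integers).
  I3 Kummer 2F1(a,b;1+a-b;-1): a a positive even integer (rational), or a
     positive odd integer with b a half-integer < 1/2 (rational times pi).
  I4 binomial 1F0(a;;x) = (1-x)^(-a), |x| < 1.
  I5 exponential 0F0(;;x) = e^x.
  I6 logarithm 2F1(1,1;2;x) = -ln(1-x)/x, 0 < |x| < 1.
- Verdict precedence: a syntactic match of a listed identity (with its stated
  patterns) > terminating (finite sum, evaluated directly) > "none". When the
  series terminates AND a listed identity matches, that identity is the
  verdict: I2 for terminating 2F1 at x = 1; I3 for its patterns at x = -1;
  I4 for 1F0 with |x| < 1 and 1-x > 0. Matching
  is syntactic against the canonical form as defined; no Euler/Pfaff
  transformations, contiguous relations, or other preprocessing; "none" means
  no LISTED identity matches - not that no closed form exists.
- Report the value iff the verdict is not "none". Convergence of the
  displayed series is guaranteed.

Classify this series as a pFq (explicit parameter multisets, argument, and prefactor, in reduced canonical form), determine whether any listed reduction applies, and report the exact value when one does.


Canonical form: C = -\frac{7}{6} times 2F2 with upper {-11, 1}, lower {-\frac{1}{3}, 6}, x = \frac{1}{3}. Verdict: terminating. (-11)_k vanishes past k = 11, leaving a 12-term sum, computed directly. Hence: -\frac{51567712118147}{24724752998400}.

First insight: x = \frac{1}{3} and striking the common factor k + 3/2 reduces the term (C = -7/6).
Adjacent-term ratio: r(k) = \frac{1}{3} * (k-11) (k+1) / [(k-\frac{1}{3}) (k+6) (k+1)] - rational; roots negated = parameters, x = \frac{1}{3}, C = -\frac{7}{6}.


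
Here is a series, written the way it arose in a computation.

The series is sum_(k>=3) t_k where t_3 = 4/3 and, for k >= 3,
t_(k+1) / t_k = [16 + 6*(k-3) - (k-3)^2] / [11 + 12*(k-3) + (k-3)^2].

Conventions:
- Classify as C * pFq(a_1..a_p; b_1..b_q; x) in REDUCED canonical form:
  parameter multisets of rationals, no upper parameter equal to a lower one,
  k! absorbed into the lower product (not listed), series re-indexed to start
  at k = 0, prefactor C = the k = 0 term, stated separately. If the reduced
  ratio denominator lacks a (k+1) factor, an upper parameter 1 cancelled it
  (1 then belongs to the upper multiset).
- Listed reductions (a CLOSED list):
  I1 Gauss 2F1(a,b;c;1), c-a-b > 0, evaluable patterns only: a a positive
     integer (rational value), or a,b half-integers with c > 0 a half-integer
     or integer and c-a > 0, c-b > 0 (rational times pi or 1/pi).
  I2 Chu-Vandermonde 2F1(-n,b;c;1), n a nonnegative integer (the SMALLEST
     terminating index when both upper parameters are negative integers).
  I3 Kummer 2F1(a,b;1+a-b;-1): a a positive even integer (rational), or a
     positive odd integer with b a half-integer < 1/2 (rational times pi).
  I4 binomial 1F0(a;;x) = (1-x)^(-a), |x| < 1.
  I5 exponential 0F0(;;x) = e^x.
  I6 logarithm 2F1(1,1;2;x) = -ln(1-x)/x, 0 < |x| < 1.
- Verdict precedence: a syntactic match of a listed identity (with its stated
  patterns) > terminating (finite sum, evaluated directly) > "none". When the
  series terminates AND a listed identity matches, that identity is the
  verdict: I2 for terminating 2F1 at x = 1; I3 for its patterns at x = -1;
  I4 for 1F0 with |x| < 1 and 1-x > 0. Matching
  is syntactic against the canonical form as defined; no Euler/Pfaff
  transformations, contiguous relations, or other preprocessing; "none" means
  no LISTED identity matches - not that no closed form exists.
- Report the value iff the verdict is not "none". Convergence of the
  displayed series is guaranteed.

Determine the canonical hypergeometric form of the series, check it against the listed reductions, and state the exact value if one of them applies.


Key step: t_0 being 4/3, factor the ratio over Q (C = 4/3): negated roots = parameters.
Ratio: r(k) = (-1) * (k-8) (k+2) / [(k+11) (k+1)] - poly over poly, x = (-1) from leading terms; C = 4/3 at k = 0.

The series (x = -1) is 2F1: upper {-8, 2}, lower {11}, prefactor 4/3. Verdict: Kummer's theorem (I3) fires (x = -1; c = 11 equals 1+a-b for upper {-8, 2}: listed pattern). Hence: 20/3.


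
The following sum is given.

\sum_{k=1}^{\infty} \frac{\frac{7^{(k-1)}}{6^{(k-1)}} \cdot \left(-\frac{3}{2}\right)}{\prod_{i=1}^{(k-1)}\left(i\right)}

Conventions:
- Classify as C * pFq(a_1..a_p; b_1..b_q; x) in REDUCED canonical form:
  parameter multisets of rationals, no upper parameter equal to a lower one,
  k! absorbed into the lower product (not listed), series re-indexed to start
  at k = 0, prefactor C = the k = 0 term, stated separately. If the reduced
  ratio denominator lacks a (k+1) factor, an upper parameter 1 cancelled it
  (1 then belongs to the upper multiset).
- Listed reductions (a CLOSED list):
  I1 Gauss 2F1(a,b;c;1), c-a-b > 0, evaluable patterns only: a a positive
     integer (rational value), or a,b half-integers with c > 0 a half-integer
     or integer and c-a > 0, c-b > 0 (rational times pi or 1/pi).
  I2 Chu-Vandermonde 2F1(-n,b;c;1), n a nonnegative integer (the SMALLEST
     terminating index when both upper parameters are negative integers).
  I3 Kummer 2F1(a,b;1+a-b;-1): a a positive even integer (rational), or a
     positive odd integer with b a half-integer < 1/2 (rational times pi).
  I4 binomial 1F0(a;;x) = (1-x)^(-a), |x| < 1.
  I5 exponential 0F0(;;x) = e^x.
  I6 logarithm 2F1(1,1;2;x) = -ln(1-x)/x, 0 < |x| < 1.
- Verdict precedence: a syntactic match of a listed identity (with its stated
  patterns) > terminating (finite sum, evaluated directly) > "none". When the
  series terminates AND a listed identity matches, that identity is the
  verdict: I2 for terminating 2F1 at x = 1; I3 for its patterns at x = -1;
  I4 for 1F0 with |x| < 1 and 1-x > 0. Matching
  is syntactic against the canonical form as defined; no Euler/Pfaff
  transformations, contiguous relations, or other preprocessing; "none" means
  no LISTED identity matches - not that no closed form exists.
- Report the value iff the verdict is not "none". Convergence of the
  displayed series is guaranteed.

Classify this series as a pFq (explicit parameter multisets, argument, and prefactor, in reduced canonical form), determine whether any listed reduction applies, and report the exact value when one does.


x = \frac{7}{6} here; the reduced form reads 0F0, upper {-}, lower {-}, C = -\frac{3}{2}. Verdict at x = \frac{7}{6}: the I5 exponential reduction matches (the 0F0 exponential series at x = \frac{7}{6}). Value: \left(-\frac{3}{2}\right) \cdot e^{\frac{7}{6}}.

Structural cue: with t_0 = -\frac{3}{2}, the product of the first k integers (C = -3/2) is k!.
Step ratio: r(k) = \frac{7}{6} * 1 / [(k+1)] - rational in k. x = \frac{7}{6}; t_0 = -\frac{3}{2}; negate the roots.


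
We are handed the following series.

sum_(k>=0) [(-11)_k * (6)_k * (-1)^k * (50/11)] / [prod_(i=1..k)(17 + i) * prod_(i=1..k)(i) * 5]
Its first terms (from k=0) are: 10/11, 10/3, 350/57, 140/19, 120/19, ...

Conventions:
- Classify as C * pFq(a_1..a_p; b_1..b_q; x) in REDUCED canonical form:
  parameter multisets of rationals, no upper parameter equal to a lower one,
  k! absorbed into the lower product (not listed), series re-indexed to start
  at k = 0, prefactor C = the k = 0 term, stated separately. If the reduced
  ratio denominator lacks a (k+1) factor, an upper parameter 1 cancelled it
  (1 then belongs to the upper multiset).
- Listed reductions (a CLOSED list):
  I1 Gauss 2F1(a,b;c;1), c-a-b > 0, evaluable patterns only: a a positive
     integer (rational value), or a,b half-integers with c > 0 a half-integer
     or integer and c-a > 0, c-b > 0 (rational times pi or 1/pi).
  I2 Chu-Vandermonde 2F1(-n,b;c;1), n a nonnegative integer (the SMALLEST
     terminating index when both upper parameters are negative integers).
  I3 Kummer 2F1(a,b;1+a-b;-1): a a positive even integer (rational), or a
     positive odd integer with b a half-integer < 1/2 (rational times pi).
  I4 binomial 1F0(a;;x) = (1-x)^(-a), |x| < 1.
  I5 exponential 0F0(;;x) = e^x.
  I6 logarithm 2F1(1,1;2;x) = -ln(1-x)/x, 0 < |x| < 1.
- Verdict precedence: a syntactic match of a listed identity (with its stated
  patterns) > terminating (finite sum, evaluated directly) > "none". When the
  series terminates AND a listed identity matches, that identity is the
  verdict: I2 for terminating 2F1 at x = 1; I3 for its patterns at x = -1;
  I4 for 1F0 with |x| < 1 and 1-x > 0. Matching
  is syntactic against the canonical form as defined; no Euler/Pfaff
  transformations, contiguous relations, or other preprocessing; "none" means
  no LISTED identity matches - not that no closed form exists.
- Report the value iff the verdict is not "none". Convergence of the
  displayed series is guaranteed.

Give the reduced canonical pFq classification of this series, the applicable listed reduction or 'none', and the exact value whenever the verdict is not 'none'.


Reduced: x = -1, 2F1, upper = {-11, 6}, lower = {18}, C = 10/11. Verdict: Kummer (I3) matches (x = -1; c = 18 equals 1+a-b for upper {-11, 6}: listed pattern). Its exact value is 340/11.

Key observation: x = (-1) and the lower running product (C = 10/11, x = -1) is a rising factorial.
Term ratio: r(k) = (-1) * (k-11) (k+6) / [(k+18) (k+1)] ; factor over Q: parameters, x = (-1), and C = 10/11.


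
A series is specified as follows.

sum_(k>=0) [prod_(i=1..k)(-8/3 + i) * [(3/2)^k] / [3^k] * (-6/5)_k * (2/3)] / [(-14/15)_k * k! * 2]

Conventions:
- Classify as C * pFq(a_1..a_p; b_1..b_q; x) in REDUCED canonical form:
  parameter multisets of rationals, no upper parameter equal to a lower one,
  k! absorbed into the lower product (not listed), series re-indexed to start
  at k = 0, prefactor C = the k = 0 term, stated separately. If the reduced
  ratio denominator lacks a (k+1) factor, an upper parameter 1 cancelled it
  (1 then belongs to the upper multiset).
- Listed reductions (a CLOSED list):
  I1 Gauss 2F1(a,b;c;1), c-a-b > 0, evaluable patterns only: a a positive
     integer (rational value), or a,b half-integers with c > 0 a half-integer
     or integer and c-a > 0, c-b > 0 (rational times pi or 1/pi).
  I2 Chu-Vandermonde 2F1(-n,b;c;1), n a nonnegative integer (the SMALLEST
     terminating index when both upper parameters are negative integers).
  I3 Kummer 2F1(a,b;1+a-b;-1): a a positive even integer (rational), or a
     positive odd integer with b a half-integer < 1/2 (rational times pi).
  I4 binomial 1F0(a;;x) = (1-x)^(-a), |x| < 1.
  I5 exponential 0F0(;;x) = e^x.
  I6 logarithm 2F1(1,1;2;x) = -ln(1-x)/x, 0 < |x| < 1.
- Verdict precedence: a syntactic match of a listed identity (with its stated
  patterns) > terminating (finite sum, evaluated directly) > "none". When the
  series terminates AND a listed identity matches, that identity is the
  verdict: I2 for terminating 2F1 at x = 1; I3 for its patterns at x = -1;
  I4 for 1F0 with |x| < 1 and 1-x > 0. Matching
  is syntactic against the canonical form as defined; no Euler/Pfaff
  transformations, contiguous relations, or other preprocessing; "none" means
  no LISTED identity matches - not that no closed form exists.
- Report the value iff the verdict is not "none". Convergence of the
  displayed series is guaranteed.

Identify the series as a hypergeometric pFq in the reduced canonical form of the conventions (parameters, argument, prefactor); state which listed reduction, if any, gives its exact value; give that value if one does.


Prefactor 1/3, argument 1/2: 2F1 with upper {-5/3, -6/5} over lower {-14/15}. Verdict: none. A 2F1 with upper {-5/3, -6/5} fits none of I1-I6 at x = 1/2; the sum runs forever.

Key step: with t_0 = 1/3, the two k-th powers (prefactor 1/3) combine into one argument.
Consecutive-term ratio: r(k) = (1/2) * (k-5/3) (k-6/5) / [(k-14/15) (k+1)] - rational; roots negated = parameters, x = (1/2), C = 1/3.


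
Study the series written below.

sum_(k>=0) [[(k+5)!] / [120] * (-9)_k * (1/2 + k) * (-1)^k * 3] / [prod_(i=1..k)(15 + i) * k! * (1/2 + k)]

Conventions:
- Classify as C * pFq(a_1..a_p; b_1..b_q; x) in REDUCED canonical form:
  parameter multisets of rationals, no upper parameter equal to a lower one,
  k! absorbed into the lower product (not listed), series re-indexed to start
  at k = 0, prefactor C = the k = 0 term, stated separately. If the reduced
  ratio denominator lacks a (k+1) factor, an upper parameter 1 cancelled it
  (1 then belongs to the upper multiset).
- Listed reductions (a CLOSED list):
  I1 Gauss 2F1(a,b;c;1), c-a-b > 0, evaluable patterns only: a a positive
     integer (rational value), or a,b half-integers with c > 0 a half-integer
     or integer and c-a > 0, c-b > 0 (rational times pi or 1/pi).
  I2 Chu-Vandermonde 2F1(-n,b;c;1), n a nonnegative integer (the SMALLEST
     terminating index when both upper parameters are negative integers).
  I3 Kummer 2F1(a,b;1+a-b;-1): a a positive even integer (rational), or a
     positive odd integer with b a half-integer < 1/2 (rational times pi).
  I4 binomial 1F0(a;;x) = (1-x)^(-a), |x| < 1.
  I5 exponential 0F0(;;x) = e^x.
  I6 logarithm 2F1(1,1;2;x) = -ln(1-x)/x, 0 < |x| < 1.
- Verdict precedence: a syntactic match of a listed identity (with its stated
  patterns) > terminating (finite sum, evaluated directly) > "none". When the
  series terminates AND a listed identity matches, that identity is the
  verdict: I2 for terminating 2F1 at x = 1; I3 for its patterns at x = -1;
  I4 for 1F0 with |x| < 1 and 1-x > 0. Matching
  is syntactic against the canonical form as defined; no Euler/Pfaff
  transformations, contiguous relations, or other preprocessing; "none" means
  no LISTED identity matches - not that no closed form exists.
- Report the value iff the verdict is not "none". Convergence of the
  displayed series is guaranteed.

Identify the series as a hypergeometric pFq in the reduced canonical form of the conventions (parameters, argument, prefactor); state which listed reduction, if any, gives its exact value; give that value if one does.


Classification (C = 3): 2F1 with upper {-9, 6}, lower {16}, argument x = -1. Verdict: this is the Kummer evaluation I3 (x = -1; c = 16 equals 1+a-b for upper {-9, 6}: listed pattern). Hence: 273/4.

First insight: x = (-1) and the factorial ratio (C = 3, x = -1) (k+a-1)!/(a-1)! is a rising factorial (a)_k.
Ratio: r(k) = (-1) * (k-9) (k+6) / [(k+16) (k+1)] - rational in k. x = (-1); t_0 = 3; negate the roots.


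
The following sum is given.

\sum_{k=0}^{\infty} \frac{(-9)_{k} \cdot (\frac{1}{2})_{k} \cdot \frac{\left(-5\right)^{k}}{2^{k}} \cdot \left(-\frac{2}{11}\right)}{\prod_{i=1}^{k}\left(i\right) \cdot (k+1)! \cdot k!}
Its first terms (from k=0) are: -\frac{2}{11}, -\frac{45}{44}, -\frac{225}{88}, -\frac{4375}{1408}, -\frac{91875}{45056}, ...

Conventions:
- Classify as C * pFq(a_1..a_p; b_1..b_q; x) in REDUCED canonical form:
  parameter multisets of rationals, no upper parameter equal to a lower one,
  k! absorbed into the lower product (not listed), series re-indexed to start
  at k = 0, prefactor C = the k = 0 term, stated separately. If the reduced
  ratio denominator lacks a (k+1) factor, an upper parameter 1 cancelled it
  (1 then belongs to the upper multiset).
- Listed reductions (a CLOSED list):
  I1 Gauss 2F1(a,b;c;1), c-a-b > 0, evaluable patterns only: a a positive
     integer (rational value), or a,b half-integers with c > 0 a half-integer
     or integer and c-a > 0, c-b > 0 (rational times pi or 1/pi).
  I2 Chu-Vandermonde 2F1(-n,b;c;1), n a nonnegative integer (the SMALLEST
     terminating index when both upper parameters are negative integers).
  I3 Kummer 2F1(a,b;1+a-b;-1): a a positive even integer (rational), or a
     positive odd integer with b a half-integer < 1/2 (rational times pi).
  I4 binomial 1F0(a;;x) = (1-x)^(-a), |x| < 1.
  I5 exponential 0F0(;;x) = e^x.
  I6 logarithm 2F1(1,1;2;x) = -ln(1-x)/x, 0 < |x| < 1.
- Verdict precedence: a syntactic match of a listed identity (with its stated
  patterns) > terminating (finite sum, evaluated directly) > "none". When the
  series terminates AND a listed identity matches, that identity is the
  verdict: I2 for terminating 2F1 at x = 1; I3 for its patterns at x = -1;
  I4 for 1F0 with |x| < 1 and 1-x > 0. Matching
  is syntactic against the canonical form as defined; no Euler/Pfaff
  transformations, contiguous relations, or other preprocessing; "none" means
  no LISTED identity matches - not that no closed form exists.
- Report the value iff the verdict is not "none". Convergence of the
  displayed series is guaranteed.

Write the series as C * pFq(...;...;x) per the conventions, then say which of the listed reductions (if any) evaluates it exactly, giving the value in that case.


Canonical form: C = -\frac{2}{11} times 2F2 with upper {-9, \frac{1}{2}}, lower {1, 2}, x = -\frac{5}{2}. Verdict: terminating - the sum ends at index 9 because -9 is a negative integer; exact evaluation follows. Sum: -\frac{264165547995799}{26787711025152}.

Structural cue: x = -\frac{5}{2} and the two k-th powers (C = -2/11) combine into one argument.
Adjacent-term ratio: r(k) = -\frac{5}{2} * (k-9) (k+\frac{1}{2}) / [(k+1) (k+2) (k+1)] - rational; roots negated = parameters, x = -\frac{5}{2}, C = -\frac{2}{11}.


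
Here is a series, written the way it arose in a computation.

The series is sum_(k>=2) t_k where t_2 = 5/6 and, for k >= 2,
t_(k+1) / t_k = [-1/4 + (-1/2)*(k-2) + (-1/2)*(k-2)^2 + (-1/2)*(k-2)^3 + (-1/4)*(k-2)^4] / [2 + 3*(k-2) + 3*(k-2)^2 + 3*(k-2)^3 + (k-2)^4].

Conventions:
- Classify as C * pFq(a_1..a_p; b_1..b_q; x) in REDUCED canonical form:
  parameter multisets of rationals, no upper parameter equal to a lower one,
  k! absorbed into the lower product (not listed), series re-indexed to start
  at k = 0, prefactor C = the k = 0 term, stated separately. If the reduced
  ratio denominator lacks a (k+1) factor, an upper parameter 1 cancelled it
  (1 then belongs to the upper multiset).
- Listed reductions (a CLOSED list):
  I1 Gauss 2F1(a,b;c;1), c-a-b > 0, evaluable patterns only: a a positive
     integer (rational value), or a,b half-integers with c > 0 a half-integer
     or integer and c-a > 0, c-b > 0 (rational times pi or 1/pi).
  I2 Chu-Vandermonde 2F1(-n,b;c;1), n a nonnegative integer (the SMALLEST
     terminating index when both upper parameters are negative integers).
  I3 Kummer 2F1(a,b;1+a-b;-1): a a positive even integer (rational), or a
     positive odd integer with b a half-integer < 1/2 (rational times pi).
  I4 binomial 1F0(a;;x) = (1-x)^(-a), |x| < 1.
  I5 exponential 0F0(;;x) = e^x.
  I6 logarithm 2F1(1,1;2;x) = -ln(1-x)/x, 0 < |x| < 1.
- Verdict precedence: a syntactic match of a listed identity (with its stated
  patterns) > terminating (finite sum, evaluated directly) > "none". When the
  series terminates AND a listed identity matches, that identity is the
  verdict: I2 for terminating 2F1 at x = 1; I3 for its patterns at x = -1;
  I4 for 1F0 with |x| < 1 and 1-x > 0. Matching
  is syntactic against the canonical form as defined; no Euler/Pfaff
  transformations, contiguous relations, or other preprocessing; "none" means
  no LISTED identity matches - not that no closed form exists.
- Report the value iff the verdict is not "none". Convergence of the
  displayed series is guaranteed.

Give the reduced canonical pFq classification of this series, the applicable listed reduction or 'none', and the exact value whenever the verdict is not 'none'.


Canonical form: C = 5/6 times 2F1 with upper {1, 1}, lower {2}, x = -1/4. Verdict: the I6 logarithm reduction fires (the logarithm: parameters (1,1;2), x = -1/4). Hence: (10/3) * ln(5/4).

Structural cue: t_0 being 5/6, cancel k^2 + 1 from the displayed ratio first; then prefactor 5/6.
Step ratio: r(k) = (-1/4) * (k+1) (k+1) / [(k+2) (k+1)] - rational; roots negated = parameters, x = (-1/4), C = 5/6.


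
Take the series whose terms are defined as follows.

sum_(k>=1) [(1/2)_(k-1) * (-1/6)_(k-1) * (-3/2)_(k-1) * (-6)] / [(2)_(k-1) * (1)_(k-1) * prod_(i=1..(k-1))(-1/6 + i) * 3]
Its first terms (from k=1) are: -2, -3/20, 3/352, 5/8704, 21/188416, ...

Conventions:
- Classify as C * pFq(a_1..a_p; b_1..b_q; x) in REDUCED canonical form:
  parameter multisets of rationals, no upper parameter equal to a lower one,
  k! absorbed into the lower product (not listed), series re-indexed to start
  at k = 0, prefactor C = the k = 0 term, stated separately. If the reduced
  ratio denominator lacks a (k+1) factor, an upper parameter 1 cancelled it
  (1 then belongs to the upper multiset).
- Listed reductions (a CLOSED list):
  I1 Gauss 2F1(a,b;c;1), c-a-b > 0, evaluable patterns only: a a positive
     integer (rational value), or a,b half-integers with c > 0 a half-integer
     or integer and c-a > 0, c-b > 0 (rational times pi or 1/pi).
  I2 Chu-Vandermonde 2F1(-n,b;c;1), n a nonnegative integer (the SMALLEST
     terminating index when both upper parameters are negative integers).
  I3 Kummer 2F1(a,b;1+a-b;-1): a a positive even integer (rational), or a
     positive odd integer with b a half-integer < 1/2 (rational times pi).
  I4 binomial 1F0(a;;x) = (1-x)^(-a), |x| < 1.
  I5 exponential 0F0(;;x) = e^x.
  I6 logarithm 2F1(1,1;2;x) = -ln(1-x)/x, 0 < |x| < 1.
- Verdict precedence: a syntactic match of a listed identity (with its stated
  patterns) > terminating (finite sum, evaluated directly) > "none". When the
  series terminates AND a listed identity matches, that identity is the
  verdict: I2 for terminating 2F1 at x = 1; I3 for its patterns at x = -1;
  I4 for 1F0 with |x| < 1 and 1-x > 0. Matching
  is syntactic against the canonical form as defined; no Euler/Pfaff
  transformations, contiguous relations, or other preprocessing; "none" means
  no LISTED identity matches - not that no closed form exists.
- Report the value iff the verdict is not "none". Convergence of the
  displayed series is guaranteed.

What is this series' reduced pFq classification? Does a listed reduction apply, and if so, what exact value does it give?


Key step: t_0 being -2, the constant factors (prefactor -2) combine into one prefactor.
Term ratio: r(k) = 1 * (k-3/2) (k-1/6) (k+1/2) / [(k+5/6) (k+2) (k+1)] ; factor over Q: parameters, x = 1, and C = -2.

With C = -2: the canonical form is 3F2(-3/2, -1/6, 1/2; 5/6, 2; 1). Verdict: none. Every listed pattern misses the 3F2 form at 1, upper {-3/2, -1/6, 1/2}.


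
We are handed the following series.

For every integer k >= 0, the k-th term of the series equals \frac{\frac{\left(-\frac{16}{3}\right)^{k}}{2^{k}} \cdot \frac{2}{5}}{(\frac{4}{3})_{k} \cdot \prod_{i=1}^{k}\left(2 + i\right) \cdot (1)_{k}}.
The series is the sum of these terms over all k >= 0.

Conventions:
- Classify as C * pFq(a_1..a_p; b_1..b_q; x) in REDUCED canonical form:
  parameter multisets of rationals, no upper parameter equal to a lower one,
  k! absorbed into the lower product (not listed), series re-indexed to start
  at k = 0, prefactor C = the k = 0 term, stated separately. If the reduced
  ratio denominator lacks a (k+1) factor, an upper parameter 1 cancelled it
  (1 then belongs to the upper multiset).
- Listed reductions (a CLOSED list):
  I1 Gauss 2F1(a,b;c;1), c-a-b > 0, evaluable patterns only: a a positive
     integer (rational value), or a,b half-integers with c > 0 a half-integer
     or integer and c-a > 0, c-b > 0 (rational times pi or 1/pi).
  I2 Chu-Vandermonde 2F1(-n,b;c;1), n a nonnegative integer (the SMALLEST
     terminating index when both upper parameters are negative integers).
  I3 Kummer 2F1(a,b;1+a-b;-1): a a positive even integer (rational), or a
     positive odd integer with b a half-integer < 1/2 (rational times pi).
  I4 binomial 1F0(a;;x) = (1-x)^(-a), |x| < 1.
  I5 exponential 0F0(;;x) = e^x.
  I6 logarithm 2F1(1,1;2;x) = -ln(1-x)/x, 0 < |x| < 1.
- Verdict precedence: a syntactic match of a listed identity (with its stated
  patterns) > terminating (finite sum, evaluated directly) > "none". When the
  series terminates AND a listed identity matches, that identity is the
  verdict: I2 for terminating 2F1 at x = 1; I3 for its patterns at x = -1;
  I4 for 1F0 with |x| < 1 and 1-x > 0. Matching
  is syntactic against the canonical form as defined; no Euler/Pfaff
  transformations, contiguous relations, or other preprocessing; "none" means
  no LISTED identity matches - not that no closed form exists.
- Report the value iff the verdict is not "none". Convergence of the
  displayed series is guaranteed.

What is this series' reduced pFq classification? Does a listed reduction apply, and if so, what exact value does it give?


Prefactor \frac{2}{5}, argument -\frac{8}{3}: 0F2 with upper {-} over lower {\frac{4}{3}, 3}. Verdict: none here - no I1-I6 shape fits x = -\frac{8}{3} with lower {\frac{4}{3}, 3}.

The tell: t_0 being \frac{2}{5}, the lower running product (C = 2/5) is a rising factorial.
Adjacent-term ratio: r(k) = -\frac{8}{3} * 1 / [(k+\frac{4}{3}) (k+3) (k+1)] - rational; roots negated = parameters, x = -\frac{8}{3}, C = \frac{2}{5}.


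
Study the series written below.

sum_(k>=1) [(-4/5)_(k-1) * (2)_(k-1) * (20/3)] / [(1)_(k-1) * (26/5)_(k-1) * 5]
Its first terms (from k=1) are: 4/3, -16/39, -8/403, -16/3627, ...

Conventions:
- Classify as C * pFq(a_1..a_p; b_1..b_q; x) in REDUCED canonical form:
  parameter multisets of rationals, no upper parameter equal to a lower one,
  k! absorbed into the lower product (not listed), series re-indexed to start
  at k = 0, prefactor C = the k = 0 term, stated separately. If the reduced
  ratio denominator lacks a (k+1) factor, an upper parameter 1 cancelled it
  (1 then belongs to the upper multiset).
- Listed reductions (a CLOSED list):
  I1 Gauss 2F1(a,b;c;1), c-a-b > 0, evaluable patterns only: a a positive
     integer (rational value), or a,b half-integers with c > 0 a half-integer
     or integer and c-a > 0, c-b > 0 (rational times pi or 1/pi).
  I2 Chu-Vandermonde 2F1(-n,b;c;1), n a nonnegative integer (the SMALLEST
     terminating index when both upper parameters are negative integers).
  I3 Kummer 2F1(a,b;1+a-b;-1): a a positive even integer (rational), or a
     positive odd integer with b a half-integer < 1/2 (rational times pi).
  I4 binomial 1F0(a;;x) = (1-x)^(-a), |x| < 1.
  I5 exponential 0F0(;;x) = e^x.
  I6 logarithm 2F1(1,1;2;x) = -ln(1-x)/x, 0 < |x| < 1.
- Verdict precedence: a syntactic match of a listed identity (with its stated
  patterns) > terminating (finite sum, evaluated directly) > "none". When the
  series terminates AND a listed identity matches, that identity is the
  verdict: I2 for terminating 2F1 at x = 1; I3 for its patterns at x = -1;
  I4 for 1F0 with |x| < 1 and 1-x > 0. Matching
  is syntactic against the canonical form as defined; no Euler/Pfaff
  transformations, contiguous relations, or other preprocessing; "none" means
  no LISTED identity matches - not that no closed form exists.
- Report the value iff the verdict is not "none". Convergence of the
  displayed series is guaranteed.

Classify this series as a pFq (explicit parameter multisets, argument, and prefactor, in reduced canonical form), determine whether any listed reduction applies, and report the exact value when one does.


The series (x = 1) is 2F1: upper {-4/5, 2}, lower {26/5}, prefactor 4/3. Verdict: Gauss (I1, integer-parameter pattern) applies (x = 1: the Gamma ratio telescopes since c-a-b = 4 > 0 and a = 2 in Z>0). Its exact value is 112/125.

Key observation: t_0 = 4/3 here, and the constant factors (C = 4/3) combine into one prefactor.
Ratio: r(k) = 1 * (k-4/5) (k+2) / [(k+26/5) (k+1)] - poly over poly, x = 1 from leading terms; C = 4/3 at k = 0.


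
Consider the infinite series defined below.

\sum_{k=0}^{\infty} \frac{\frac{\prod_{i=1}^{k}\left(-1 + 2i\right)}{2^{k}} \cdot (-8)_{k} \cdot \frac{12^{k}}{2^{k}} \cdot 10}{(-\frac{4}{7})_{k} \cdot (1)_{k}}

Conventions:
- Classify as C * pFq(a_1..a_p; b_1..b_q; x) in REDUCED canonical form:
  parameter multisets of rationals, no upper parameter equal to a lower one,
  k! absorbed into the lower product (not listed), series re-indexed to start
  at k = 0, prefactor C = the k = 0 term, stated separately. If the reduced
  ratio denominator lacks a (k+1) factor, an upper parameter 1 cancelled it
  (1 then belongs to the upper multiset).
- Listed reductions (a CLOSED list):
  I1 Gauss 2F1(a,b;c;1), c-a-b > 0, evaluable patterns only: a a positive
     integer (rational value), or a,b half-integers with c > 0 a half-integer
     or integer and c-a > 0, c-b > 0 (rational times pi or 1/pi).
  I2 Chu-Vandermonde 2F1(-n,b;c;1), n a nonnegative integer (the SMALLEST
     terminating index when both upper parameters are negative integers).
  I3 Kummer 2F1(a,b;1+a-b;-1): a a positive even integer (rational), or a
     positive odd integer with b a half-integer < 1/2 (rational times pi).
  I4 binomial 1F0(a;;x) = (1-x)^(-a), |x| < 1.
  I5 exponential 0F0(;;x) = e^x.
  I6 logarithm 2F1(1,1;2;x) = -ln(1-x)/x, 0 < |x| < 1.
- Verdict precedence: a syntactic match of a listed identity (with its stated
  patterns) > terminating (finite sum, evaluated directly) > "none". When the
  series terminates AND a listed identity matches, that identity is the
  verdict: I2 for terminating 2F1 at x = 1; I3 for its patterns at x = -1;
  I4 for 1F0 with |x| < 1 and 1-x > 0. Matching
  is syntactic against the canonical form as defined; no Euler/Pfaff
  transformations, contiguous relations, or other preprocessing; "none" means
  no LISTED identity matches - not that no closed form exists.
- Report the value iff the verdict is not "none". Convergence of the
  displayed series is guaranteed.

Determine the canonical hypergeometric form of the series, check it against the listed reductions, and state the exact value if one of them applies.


The tell: t_0 being 10, (1)_k (C = 10, x = 6) is k! itself.
Term ratio: r(k) = 6 * (k-8) (k+\frac{1}{2}) / [(k-\frac{4}{7}) (k+1)] - poly over poly, x = 6 from leading terms; C = 10 at k = 0.

Canonical form: C = 10 times 2F1 with upper {-8, \frac{1}{2}}, lower {-\frac{4}{7}}, x = 6. Verdict: terminating (-8 upstairs). 9 nonzero terms in all; added directly. Exact value: -\frac{54161667303805}{640832}.


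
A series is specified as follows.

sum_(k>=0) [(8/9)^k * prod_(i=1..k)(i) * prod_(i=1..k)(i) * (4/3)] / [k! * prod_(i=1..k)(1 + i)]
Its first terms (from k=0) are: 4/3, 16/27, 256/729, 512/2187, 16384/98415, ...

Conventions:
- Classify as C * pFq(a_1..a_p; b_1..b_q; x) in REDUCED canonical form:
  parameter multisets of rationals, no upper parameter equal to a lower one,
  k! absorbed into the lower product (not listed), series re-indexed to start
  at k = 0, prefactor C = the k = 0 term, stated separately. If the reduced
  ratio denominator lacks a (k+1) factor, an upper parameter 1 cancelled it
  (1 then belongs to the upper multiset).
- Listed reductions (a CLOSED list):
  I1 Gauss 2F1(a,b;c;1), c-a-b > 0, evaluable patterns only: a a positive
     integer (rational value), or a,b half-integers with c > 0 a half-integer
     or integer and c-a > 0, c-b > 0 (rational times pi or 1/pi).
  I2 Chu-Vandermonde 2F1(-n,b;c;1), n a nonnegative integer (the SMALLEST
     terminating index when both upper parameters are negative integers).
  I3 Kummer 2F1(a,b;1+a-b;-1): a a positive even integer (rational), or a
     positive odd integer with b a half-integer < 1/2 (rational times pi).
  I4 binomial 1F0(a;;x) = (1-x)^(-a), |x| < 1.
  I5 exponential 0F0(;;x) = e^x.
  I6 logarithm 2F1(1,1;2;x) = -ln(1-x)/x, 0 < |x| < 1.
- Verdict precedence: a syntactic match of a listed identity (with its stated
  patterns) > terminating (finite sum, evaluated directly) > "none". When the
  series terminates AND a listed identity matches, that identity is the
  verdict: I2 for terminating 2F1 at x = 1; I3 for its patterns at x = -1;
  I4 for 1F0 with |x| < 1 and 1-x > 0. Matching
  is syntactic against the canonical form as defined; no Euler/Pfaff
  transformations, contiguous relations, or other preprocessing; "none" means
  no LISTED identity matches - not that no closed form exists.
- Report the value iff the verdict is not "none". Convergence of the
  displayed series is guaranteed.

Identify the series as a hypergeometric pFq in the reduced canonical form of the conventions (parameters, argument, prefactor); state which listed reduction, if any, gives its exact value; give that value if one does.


Reduced: x = 8/9, 2F1, upper = {1, 1}, lower = {2}, C = 4/3. Verdict at x = 8/9: the I6 logarithm reduction matches (the logarithm: parameters (1,1;2), x = 8/9). Sum: (-3/2) * ln(1/9).

The tell: t_0 = 4/3 here, and the running product (prefactor 4/3) telescopes to a rising factorial.
Ratio: r(k) = (8/9) * (k+1) (k+1) / [(k+2) (k+1)] - rational in k. x = (8/9); t_0 = 4/3; negate the roots.
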